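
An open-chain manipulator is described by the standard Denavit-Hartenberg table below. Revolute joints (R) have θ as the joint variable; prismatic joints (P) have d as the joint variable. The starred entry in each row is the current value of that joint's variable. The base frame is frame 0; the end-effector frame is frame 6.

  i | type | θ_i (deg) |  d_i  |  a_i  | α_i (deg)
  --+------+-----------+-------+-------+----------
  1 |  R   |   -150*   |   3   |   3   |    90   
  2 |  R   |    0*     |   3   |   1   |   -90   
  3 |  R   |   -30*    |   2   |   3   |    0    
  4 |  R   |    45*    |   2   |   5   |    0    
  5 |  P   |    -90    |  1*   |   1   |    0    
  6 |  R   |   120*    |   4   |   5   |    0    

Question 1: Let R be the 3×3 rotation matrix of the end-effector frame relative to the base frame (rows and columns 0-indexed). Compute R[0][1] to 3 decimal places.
0.966

End-effector y-axis (col 1 of R) = (0.9659,-0.2588,0.0000)
R[0][1] = 0.9659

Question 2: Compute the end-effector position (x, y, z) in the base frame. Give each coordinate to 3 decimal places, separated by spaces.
-13.501 -7.060 12.000

after link 1: o_1 = (-2.5981, -1.5000, 3.0000)
after link 2: o_2 = (-4.9641, 0.5981, 3.0000)
after link 3: o_3 = (-7.9641, 0.5981, 5.0000)
after link 4: o_4 = (-11.4996, -2.9375, 7.0000)
after link 5: o_5 = (-12.2067, -2.2304, 8.0000)
after link 6: o_6 = (-13.5008, -7.0600, 12.0000)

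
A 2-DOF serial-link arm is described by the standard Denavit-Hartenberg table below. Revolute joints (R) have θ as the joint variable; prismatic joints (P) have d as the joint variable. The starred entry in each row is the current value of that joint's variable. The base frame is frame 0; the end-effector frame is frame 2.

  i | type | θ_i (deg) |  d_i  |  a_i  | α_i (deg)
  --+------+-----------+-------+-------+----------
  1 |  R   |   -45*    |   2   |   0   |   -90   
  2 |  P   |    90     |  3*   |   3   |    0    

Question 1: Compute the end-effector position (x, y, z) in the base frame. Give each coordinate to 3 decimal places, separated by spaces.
2.121 2.121 -1.000

after link 1: o_1 = (0.0000, 0.0000, 2.0000)
after link 2: o_2 = (2.1213, 2.1213, -1.0000)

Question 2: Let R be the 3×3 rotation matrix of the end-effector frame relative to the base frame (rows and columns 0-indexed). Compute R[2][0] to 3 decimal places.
End-effector x-axis (col 0 of R) = (0.0000,0.0000,-1.0000)
R[2][0] = -1.0000

-1.000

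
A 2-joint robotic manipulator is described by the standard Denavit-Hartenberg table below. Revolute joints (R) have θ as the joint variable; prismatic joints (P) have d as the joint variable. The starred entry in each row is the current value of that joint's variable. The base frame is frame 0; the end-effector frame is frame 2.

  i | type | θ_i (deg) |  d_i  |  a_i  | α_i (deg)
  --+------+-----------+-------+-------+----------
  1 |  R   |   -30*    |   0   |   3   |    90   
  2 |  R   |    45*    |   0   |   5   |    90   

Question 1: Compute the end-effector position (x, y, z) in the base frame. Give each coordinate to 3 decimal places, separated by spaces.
after link 1: o_1 = (2.5981, -1.5000, 0.0000)
after link 2: o_2 = (5.6599, -3.2678, 3.5355)

5.660 -3.268 3.536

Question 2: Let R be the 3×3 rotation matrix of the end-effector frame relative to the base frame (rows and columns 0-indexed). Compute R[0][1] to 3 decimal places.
-0.500

End-effector y-axis (col 1 of R) = (-0.5000,-0.8660,0.0000)
R[0][1] = -0.5000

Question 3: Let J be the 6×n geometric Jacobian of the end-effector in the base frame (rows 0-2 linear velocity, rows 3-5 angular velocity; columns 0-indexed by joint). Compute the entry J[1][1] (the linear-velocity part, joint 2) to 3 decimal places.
1.768

axis z_1 = (-0.5000,-0.8660,0.0000); lever o_n−o_1 = (3.0619,-1.7678,3.5355)
cross product → J_v[:, 1] = (-3.0619,1.7678,3.5355)
J_ω[:, 1] = z_1
entry J[1][1] = 1.7678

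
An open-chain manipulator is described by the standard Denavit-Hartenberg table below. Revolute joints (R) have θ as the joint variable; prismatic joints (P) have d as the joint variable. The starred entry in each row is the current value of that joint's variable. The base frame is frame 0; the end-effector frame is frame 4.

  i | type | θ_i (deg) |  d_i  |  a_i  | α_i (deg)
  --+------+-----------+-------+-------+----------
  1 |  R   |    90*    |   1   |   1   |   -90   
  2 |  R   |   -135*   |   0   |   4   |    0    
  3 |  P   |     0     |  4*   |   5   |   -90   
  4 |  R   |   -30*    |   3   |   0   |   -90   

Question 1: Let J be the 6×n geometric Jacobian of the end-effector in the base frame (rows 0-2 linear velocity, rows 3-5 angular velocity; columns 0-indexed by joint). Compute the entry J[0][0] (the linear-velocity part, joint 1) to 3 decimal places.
3.243

axis z_0 = ẑ; lever o_n−o_0 = (-4.0000,-3.2426,9.4853)
cross product → J_v[:, 0] = (3.2426,-4.0000,0.0000)
J_ω[:, 0] = z_0
entry J[0][0] = 3.2426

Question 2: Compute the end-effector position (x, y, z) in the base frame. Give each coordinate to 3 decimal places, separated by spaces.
-4.000 -3.243 9.485

after link 1: o_1 = (0.0000, 1.0000, 1.0000)
after link 2: o_2 = (0.0000, -1.8284, 3.8284)
after link 3: o_3 = (-4.0000, -5.3640, 7.3640)
after link 4: o_4 = (-4.0000, -3.2426, 9.4853)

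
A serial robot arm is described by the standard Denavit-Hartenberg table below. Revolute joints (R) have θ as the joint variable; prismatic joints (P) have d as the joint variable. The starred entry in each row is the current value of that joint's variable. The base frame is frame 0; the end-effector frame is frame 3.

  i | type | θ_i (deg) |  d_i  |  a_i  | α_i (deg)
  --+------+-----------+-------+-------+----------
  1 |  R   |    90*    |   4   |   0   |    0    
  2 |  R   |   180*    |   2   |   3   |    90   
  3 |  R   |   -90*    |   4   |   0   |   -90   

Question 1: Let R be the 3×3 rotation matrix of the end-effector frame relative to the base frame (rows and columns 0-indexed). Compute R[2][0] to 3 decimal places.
End-effector x-axis (col 0 of R) = (-0.0000,-0.0000,-1.0000)
R[2][0] = -1.0000

-1.000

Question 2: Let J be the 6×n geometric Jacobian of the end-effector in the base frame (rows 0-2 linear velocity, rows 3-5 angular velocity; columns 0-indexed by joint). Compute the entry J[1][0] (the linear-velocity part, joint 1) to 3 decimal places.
axis z_0 = ẑ; lever o_n−o_0 = (-4.0000,-3.0000,6.0000)
cross product → J_v[:, 0] = (3.0000,-4.0000,0.0000)
J_ω[:, 0] = z_0
entry J[1][0] = -4.0000

-4.000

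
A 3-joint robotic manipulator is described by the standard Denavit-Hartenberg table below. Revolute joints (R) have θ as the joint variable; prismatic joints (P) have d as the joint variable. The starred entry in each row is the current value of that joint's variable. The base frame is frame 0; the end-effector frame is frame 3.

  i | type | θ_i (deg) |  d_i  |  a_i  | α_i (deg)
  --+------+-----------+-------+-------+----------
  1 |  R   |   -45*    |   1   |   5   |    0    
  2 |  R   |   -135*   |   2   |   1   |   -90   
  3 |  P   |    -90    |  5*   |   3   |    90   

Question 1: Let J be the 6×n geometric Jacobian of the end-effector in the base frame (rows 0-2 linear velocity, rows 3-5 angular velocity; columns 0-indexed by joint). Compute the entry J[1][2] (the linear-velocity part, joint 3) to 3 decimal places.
prismatic axis z_2 = (0.0000,-1.0000,0.0000)
J_v[:, 2] = z_2; J_ω[:, 2] = (0,0,0)
entry J[1][2] = -1.0000

-1.000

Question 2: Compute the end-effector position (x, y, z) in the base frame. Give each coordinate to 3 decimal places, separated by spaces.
2.536 -8.536 6.000

after link 1: o_1 = (3.5355, -3.5355, 1.0000)
after link 2: o_2 = (2.5355, -3.5355, 3.0000)
after link 3: o_3 = (2.5355, -8.5355, 6.0000)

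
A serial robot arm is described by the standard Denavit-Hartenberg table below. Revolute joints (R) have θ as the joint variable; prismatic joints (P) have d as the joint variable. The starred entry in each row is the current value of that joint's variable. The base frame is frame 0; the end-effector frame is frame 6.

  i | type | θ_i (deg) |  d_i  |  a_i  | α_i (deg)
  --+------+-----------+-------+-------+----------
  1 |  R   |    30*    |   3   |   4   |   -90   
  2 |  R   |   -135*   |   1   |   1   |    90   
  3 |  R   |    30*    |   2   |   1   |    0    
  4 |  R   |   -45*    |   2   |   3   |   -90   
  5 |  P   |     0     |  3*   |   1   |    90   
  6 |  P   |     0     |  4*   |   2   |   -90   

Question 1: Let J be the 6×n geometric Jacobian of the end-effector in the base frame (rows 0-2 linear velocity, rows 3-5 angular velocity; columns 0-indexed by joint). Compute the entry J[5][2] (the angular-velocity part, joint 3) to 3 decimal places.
axis z_2 = (-0.6124,-0.3536,-0.7071); lever o_n−o_2 = (-10.3763,-3.8605,-0.3974)
cross product → J_v[:, 2] = (-2.5893,7.0938,-1.3045)
J_ω[:, 2] = z_2
entry J[5][2] = -0.7071

-0.707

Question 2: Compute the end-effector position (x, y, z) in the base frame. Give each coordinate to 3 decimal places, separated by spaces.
-8.025 -1.348 3.310

after link 1: o_1 = (3.4641, 2.0000, 3.0000)
after link 2: o_2 = (2.3517, 2.5125, 3.7071)
after link 3: o_3 = (0.3467, 1.9322, 2.9053)
after link 4: o_4 = (-2.2644, -0.4719, 3.5401)
after link 5: o_5 = (-4.6508, 1.1975, 4.7721)
after link 6: o_6 = (-8.0245, -1.3480, 3.3097)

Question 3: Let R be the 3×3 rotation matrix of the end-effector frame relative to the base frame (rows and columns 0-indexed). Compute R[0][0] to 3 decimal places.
-0.462

End-effector x-axis (col 0 of R) = (-0.4621,-0.5657,0.6830)
R[0][0] = -0.4621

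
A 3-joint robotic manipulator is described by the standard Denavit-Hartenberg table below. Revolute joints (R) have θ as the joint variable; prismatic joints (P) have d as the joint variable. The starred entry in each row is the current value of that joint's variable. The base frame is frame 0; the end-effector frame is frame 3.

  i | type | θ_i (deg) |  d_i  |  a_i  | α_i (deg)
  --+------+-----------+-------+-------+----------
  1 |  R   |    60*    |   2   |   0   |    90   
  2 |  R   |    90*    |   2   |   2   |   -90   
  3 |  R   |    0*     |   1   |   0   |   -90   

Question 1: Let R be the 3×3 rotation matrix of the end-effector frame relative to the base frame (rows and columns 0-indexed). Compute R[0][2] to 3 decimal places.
-0.866

End-effector z-axis (col 2 of R) = (-0.8660,0.5000,-0.0000)
R[0][2] = -0.8660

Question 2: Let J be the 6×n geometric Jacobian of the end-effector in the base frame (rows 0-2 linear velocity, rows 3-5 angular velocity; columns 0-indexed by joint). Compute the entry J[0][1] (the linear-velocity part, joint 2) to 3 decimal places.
-1.000

axis z_1 = (0.8660,-0.5000,0.0000); lever o_n−o_1 = (1.2321,-1.8660,2.0000)
cross product → J_v[:, 1] = (-1.0000,-1.7321,-1.0000)
J_ω[:, 1] = z_1
entry J[0][1] = -1.0000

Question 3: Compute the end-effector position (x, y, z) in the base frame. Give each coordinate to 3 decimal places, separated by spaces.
1.232 -1.866 4.000

after link 1: o_1 = (0.0000, 0.0000, 2.0000)
after link 2: o_2 = (1.7321, -1.0000, 4.0000)
after link 3: o_3 = (1.2321, -1.8660, 4.0000)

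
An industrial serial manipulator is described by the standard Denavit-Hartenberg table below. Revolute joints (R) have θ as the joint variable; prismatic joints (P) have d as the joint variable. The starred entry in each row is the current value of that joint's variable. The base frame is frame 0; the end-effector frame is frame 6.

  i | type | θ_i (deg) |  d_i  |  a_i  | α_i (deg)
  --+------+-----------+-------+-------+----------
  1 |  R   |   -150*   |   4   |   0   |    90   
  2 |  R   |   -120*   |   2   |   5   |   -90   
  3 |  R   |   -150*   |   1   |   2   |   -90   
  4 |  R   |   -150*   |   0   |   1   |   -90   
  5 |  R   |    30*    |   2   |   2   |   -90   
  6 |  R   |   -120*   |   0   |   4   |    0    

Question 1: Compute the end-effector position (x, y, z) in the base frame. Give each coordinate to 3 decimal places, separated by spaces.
after link 1: o_1 = (0.0000, 0.0000, 4.0000)
after link 2: o_2 = (1.1651, 2.9821, -0.3301)
after link 3: o_3 = (-0.8349, 2.9821, 0.6699)
after link 4: o_4 = (-0.6687, 2.5780, -0.2296)
after link 5: o_5 = (-2.0882, 0.4698, -1.4707)
after link 6: o_6 = (-5.9252, 1.1205, -0.5466)

-5.925 1.121 -0.547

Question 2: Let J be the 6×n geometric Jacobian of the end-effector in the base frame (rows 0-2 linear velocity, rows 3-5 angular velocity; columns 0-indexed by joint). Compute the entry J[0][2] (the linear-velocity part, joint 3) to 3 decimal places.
-0.837

axis z_2 = (-0.7500,-0.4330,-0.5000); lever o_n−o_2 = (-7.0903,-1.8615,-0.2165)
cross product → J_v[:, 2] = (-0.8370,3.3828,-1.6740)
J_ω[:, 2] = z_2
entry J[0][2] = -0.8370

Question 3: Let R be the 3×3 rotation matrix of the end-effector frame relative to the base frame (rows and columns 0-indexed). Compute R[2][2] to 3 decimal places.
End-effector z-axis (col 2 of R) = (0.1044,-0.5558,0.8248)
R[2][2] = 0.8248

0.825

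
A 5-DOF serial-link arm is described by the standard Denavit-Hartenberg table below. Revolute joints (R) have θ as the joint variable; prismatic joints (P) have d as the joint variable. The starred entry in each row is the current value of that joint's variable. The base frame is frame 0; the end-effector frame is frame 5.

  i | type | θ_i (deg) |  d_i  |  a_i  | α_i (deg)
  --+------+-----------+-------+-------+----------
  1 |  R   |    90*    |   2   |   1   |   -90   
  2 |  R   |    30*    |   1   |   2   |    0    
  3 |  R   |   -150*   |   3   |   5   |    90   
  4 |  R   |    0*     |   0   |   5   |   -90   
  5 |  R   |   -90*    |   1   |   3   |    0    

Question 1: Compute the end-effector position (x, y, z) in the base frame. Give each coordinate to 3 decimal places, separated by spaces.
after link 1: o_1 = (0.0000, 1.0000, 2.0000)
after link 2: o_2 = (-1.0000, 2.7321, 1.0000)
after link 3: o_3 = (-4.0000, 0.2321, 5.3301)
after link 4: o_4 = (-4.0000, -2.2679, 9.6603)
after link 5: o_5 = (-5.0000, -4.8660, 8.1603)

-5.000 -4.866 8.160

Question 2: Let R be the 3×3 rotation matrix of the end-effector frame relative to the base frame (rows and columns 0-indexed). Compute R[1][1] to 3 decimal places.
End-effector y-axis (col 1 of R) = (0.0000,-0.5000,0.8660)
R[1][1] = -0.5000

-0.500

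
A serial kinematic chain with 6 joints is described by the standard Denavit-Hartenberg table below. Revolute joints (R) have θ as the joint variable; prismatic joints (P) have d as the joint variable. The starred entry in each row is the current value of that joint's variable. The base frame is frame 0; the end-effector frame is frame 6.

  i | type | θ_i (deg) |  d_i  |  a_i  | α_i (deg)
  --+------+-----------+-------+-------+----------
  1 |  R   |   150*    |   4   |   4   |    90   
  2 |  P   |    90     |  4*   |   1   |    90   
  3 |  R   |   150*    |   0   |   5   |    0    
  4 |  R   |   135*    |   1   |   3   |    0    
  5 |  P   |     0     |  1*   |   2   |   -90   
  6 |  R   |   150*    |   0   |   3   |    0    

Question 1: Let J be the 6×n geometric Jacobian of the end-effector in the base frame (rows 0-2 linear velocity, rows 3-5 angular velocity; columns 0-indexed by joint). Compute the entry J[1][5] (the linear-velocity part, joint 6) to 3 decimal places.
axis z_5 = (0.1294,0.2241,0.9659); lever o_n−o_5 = (2.5538,1.4233,-0.6724)
cross product → J_v[:, 5] = (-1.5256,2.5538,-0.3882)
J_ω[:, 5] = z_5
entry J[1][5] = 2.5538

2.554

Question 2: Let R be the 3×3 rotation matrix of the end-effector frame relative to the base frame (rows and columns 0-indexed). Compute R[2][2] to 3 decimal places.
End-effector z-axis (col 2 of R) = (0.1294,0.2241,0.9659)
R[2][2] = 0.9659

0.966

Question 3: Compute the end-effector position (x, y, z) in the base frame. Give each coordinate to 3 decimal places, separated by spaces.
-1.807 5.870 1.292

after link 1: o_1 = (-3.4641, 2.0000, 4.0000)
after link 2: o_2 = (-1.4641, 5.4641, 5.0000)
after link 3: o_3 = (-0.2141, 7.6292, 0.6699)
after link 4: o_4 = (-2.5290, 5.6196, 1.4463)
after link 5: o_5 = (-4.3610, 4.4466, 1.9640)
after link 6: o_6 = (-1.8072, 5.8699, 1.2915)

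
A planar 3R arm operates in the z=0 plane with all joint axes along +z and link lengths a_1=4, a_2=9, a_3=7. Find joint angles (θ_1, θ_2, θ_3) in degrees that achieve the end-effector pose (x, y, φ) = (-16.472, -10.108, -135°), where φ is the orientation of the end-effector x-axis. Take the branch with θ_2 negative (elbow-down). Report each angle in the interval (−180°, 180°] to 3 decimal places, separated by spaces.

wrist centre = target − a_3·(cos φ, sin φ) = (-11.5223, -5.1583)
cos θ_2 = (159.3699−4²−9²)/(2·4·9) = 0.8662; θ_2 = -29.9745° (elbow-down)
β = atan2(-5.1583,-11.5223) = -155.8830°; ψ = atan2(-4.4965,11.7962) = -20.8660°
θ_1 = β − ψ = -135.0170°
θ_3 = φ − θ_1 − θ_2 = 29.9915° (wrapped to (-180°,180°])

-135.017 -29.974 29.991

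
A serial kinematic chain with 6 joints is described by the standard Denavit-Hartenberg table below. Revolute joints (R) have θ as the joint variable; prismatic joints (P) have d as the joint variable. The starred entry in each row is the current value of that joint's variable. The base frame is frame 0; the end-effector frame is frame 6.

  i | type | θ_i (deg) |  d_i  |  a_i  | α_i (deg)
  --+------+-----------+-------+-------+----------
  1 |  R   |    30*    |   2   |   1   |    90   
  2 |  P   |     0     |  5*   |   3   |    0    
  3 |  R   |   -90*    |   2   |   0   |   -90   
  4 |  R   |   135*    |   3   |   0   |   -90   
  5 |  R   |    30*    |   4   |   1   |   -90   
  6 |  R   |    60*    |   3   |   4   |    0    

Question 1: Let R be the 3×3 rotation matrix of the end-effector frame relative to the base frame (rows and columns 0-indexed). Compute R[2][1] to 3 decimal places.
-0.884

End-effector y-axis (col 1 of R) = (0.4634,0.0634,-0.8839)
R[2][1] = -0.8839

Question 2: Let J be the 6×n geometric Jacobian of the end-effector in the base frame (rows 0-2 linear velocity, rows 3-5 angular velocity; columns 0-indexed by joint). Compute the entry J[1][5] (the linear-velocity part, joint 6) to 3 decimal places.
0.254

axis z_5 = (-0.5732,-0.7392,-0.3536); lever o_n−o_5 = (-4.4228,0.4644,-2.2854)
cross product → J_v[:, 5] = (1.8536,0.2537,-3.5355)
J_ω[:, 5] = z_5
entry J[1][5] = 0.2537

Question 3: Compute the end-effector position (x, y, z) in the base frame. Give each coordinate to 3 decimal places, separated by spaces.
after link 1: o_1 = (0.8660, 0.5000, 2.0000)
after link 2: o_2 = (5.9641, -2.3301, 2.0000)
after link 3: o_3 = (6.9641, -4.0622, 2.0000)
after link 4: o_4 = (9.5622, -2.5622, 2.0000)
after link 5: o_5 = (10.2372, -4.7313, 5.4408)
after link 6: o_6 = (5.8144, -4.2670, 3.1554)

5.814 -4.267 3.155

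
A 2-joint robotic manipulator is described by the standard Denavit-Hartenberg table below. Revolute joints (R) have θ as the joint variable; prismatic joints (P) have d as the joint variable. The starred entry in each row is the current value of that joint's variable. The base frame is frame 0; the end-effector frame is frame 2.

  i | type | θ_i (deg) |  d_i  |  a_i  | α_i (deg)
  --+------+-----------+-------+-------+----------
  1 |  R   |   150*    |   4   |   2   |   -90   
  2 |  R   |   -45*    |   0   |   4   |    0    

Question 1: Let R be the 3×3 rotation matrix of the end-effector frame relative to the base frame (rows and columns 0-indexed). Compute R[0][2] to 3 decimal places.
-0.500

End-effector z-axis (col 2 of R) = (-0.5000,-0.8660,0.0000)
R[0][2] = -0.5000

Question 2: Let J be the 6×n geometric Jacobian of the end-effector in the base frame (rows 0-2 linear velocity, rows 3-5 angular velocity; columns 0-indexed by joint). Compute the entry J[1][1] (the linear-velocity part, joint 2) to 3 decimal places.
1.414

axis z_1 = (-0.5000,-0.8660,0.0000); lever o_n−o_1 = (-2.4495,1.4142,2.8284)
cross product → J_v[:, 1] = (-2.4495,1.4142,-2.8284)
J_ω[:, 1] = z_1
entry J[1][1] = 1.4142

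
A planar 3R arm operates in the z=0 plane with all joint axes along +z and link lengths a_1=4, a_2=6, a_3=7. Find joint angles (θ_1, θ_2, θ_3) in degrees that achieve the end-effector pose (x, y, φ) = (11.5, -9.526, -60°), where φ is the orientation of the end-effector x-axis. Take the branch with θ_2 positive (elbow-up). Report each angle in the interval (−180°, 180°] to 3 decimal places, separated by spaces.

-60.000 60.003 -60.003

wrist centre = target − a_3·(cos φ, sin φ) = (8.0000, -3.4638)
cos θ_2 = (75.9981−4²−6²)/(2·4·6) = 0.5000; θ_2 = 60.0027° (elbow-up)
β = atan2(-3.4638,8.0000) = -23.4115°; ψ = atan2(5.1963,6.9998) = 36.5885°
θ_1 = β − ψ = -60.0000°
θ_3 = φ − θ_1 − θ_2 = -60.0027° (wrapped to (-180°,180°])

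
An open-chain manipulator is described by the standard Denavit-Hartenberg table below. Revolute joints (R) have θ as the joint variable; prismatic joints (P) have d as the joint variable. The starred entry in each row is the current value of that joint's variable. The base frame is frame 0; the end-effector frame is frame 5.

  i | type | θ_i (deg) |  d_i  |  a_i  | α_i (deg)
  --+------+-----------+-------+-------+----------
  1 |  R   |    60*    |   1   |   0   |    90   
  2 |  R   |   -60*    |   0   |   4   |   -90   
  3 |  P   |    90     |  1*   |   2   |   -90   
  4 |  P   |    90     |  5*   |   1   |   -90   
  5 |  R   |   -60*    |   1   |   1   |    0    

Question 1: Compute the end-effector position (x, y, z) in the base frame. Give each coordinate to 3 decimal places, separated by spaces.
-1.549 -0.683 2.366

after link 1: o_1 = (0.0000, 0.0000, 1.0000)
after link 2: o_2 = (1.0000, 1.7321, -2.4641)
after link 3: o_3 = (-0.2990, 3.4821, -1.9641)
after link 4: o_4 = (-1.9821, 0.5670, 1.8660)
after link 5: o_5 = (-1.5490, -0.6830, 2.3660)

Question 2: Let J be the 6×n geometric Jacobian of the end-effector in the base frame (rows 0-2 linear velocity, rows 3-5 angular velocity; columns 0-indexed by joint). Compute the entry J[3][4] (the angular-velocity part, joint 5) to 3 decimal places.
0.866

axis z_4 = (0.8660,-0.5000,0.0000); lever o_n−o_4 = (0.4330,-1.2500,0.5000)
cross product → J_v[:, 4] = (-0.2500,-0.4330,-0.8660)
J_ω[:, 4] = z_4
entry J[3][4] = 0.8660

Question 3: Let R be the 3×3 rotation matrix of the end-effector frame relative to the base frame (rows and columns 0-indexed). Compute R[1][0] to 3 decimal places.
-0.750

End-effector x-axis (col 0 of R) = (-0.4330,-0.7500,0.5000)
R[1][0] = -0.7500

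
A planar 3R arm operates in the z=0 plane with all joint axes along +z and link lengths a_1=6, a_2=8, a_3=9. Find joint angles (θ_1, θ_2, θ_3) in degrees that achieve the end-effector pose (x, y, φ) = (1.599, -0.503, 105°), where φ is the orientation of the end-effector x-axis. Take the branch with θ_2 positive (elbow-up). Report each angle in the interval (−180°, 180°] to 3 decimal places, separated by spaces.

wrist centre = target − a_3·(cos φ, sin φ) = (3.9284, -9.1963)
cos θ_2 = (100.0046−6²−8²)/(2·6·8) = 0.0000; θ_2 = 89.9972° (elbow-up)
β = atan2(-9.1963,3.9284) = -66.8694°; ψ = atan2(8.0000,6.0004) = 53.1283°
θ_1 = β − ψ = -119.9977°
θ_3 = φ − θ_1 − θ_2 = 135.0005° (wrapped to (-180°,180°])

-119.998 89.997 135.001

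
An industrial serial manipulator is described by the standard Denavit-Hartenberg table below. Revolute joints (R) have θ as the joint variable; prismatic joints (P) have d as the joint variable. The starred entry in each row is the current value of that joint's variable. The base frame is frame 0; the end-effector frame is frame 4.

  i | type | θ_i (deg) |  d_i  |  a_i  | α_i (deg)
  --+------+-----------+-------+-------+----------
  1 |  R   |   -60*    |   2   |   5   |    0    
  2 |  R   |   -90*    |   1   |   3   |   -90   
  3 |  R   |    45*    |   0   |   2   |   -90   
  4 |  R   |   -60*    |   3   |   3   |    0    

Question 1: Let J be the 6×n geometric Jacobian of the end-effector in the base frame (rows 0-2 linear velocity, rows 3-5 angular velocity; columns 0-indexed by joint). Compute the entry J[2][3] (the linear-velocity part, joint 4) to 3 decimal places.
axis z_3 = (0.6124,0.3536,-0.7071); lever o_n−o_3 = (2.2176,-1.7197,-3.1820)
cross product → J_v[:, 3] = (-2.3410,0.3805,-1.8371)
J_ω[:, 3] = z_3
entry J[2][3] = -1.8371

-1.837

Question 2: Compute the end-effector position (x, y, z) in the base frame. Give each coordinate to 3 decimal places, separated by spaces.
0.895 -8.257 -1.596

after link 1: o_1 = (2.5000, -4.3301, 2.0000)
after link 2: o_2 = (-0.0981, -5.8301, 3.0000)
after link 3: o_3 = (-1.3228, -6.5372, 1.5858)
after link 4: o_4 = (0.8948, -8.2569, -1.5962)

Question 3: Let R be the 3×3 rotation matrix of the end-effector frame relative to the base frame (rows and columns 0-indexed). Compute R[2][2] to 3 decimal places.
End-effector z-axis (col 2 of R) = (0.6124,0.3536,-0.7071)
R[2][2] = -0.7071

-0.707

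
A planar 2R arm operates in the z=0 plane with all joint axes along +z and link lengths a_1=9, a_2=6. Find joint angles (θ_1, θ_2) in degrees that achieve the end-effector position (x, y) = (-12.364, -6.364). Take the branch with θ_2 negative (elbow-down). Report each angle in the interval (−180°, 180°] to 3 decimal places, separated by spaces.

cos θ_2 = (193.3690−9²−6²)/(2·9·6) = 0.7071; θ_2 = -44.9989° (elbow-down)
β = atan2(-6.3640,-12.3640) = -152.7642°; ψ = atan2(-4.2426,13.2427) = -17.7639°
θ_1 = β − ψ = -135.0004°

-135.000 -44.999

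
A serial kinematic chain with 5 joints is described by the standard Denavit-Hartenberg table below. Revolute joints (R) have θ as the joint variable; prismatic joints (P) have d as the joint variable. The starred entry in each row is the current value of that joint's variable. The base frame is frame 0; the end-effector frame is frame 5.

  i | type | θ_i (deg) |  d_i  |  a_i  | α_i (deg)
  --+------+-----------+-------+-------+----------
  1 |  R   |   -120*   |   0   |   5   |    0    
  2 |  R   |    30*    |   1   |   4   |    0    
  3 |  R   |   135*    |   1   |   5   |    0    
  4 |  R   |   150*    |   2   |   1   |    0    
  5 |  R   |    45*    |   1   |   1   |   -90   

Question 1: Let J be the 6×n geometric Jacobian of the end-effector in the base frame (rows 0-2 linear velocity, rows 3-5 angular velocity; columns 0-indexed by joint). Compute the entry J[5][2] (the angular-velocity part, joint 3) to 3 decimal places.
axis z_2 = (0.0000,0.0000,1.0000); lever o_n−o_2 = (2.0696,2.4107,4.0000)
cross product → J_v[:, 2] = (-2.4107,2.0696,0.0000)
J_ω[:, 2] = z_2
entry J[5][2] = 1.0000

1.000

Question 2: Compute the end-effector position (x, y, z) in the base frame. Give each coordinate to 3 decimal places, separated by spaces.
after link 1: o_1 = (-2.5000, -4.3301, 0.0000)
after link 2: o_2 = (-2.5000, -8.3301, 1.0000)
after link 3: o_3 = (1.0355, -4.7946, 2.0000)
after link 4: o_4 = (0.0696, -5.0534, 4.0000)
after link 5: o_5 = (-0.4304, -5.9194, 5.0000)

-0.430 -5.919 5.000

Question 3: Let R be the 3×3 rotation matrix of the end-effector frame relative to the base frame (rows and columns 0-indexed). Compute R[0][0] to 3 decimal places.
End-effector x-axis (col 0 of R) = (-0.5000,-0.8660,0.0000)
R[0][0] = -0.5000

-0.500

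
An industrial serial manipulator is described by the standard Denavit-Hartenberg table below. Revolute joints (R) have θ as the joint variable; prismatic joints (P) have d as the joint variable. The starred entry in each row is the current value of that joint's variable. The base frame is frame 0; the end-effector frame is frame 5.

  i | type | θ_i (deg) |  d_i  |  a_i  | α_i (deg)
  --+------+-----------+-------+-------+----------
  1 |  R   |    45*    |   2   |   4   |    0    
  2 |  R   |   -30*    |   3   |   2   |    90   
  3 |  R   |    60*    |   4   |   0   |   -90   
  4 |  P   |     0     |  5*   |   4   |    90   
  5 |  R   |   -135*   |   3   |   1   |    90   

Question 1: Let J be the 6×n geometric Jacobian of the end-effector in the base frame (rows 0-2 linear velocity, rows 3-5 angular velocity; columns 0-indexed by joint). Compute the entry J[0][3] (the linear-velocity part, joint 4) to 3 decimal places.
-0.837

prismatic axis z_3 = (-0.8365,-0.2241,0.5000)
J_v[:, 3] = z_3; J_ω[:, 3] = (0,0,0)
entry J[0][3] = -0.8365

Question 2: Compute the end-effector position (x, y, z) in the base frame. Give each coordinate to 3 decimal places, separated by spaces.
4.571 -3.952 9.998

after link 1: o_1 = (2.8284, 2.8284, 2.0000)
after link 2: o_2 = (4.7603, 3.3461, 5.0000)
after link 3: o_3 = (5.7956, -0.5176, 5.0000)
after link 4: o_4 = (3.5448, -1.1207, 10.9641)
after link 5: o_5 = (4.5713, -3.9515, 9.9982)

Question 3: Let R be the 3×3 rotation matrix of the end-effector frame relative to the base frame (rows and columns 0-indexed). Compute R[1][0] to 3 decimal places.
0.067

End-effector x-axis (col 0 of R) = (0.2500,0.0670,-0.9659)
R[1][0] = 0.0670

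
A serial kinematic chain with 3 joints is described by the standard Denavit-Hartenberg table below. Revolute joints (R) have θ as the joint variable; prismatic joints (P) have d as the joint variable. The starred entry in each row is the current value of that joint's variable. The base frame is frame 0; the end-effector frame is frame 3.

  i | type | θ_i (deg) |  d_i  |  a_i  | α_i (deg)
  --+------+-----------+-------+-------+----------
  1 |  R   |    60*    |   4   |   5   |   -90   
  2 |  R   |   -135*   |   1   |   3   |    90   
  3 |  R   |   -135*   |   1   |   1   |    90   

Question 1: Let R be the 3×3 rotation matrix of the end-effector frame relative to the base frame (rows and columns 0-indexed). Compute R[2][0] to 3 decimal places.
End-effector x-axis (col 0 of R) = (0.8624,0.0795,-0.5000)
R[2][0] = -0.5000

-0.500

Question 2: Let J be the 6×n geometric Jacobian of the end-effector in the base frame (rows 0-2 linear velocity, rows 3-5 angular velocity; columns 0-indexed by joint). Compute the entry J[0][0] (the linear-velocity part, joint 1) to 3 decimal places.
-2.460

axis z_0 = ẑ; lever o_n−o_0 = (1.0821,2.4601,4.9142)
cross product → J_v[:, 0] = (-2.4601,1.0821,0.0000)
J_ω[:, 0] = z_0
entry J[0][0] = -2.4601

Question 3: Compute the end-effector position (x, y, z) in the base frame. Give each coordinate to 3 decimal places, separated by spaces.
1.082 2.460 4.914

after link 1: o_1 = (2.5000, 4.3301, 4.0000)
after link 2: o_2 = (0.5733, 2.9930, 6.1213)
after link 3: o_3 = (1.0821, 2.4601, 4.9142)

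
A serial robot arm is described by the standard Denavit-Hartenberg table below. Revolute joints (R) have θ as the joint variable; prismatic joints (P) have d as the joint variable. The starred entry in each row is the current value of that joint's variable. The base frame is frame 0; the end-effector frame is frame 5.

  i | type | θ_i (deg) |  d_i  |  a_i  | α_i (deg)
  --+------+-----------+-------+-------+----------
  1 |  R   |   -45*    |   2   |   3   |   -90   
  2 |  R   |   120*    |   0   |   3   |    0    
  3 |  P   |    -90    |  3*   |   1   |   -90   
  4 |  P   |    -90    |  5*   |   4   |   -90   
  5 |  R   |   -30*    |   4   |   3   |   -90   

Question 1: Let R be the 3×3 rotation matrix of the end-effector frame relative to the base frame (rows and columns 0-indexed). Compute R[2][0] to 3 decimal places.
End-effector x-axis (col 0 of R) = (0.4356,0.7891,-0.4330)
R[2][0] = -0.4330

-0.433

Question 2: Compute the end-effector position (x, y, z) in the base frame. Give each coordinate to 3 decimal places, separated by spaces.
8.611 4.962 -8.727

after link 1: o_1 = (2.1213, -2.1213, 2.0000)
after link 2: o_2 = (1.0607, -1.0607, -0.5981)
after link 3: o_3 = (3.7944, 0.4483, -1.0981)
after link 4: o_4 = (4.8550, 5.0445, -5.4282)
after link 5: o_5 = (8.6113, 4.9624, -8.7272)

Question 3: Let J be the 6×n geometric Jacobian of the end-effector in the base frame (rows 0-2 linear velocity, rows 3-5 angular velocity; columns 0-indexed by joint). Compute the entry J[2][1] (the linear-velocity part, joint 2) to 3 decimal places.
0.420

axis z_1 = (0.7071,0.7071,0.0000); lever o_n−o_1 = (6.4900,7.0838,-10.7272)
cross product → J_v[:, 1] = (-7.5853,7.5853,0.4199)
J_ω[:, 1] = z_1
entry J[2][1] = 0.4199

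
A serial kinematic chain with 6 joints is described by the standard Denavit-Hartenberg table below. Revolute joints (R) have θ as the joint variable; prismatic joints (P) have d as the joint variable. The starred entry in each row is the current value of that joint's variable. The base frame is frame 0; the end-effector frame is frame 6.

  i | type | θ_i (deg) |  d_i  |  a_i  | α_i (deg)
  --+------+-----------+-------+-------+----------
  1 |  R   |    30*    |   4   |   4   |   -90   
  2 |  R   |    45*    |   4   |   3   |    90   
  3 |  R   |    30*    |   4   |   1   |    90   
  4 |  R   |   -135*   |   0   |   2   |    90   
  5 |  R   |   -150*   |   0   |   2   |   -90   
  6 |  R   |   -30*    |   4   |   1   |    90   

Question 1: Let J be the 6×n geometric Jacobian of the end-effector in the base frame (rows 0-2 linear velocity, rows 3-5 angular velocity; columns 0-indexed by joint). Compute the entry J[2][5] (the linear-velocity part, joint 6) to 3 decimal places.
-0.691

axis z_5 = (-0.9558,0.1101,0.2727); lever o_n−o_5 = (-3.5524,1.1317,1.7606)
cross product → J_v[:, 5] = (-0.1148,0.7141,-0.6906)
J_ω[:, 5] = z_5
entry J[2][5] = -0.6906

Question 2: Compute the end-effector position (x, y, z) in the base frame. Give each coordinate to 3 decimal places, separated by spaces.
1.570 10.176 6.191

after link 1: o_1 = (3.4641, 2.0000, 4.0000)
after link 2: o_2 = (3.3012, 6.5248, 1.8787)
after link 3: o_3 = (6.0310, 8.6782, 4.0947)
after link 4: o_4 = (4.7686, 7.1328, 3.9608)
after link 5: o_5 = (5.1227, 9.0444, 4.4303)
after link 6: o_6 = (1.5703, 10.1761, 6.1909)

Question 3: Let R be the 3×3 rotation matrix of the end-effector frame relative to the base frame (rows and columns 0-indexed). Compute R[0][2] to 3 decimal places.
0.115

End-effector z-axis (col 2 of R) = (0.1148,-0.7141,0.6906)
R[0][2] = 0.1148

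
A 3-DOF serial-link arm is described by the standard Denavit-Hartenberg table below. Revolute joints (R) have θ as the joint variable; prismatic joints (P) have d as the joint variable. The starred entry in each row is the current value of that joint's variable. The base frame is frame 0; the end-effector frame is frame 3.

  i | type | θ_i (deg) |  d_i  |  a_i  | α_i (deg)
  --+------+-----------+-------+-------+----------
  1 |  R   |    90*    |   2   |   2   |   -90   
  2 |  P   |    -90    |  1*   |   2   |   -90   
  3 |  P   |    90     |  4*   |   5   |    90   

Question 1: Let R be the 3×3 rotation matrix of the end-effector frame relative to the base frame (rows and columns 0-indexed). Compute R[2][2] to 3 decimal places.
End-effector z-axis (col 2 of R) = (-0.0000,0.0000,1.0000)
R[2][2] = 1.0000

1.000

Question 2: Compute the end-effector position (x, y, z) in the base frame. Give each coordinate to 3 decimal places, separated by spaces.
4.000 6.000 4.000

after link 1: o_1 = (0.0000, 2.0000, 2.0000)
after link 2: o_2 = (-1.0000, 2.0000, 4.0000)
after link 3: o_3 = (4.0000, 6.0000, 4.0000)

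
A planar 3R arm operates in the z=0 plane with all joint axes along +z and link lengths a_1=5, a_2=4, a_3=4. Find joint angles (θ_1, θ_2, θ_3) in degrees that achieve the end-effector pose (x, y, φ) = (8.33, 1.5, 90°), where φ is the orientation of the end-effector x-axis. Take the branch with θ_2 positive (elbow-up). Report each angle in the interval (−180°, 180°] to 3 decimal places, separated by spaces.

wrist centre = target − a_3·(cos φ, sin φ) = (8.3300, -2.5000)
cos θ_2 = (75.6389−5²−4²)/(2·5·4) = 0.8660; θ_2 = 30.0061° (elbow-up)
β = atan2(-2.5000,8.3300) = -16.7056°; ψ = atan2(2.0004,8.4639) = 13.2974°
θ_1 = β − ψ = -30.0029°
θ_3 = φ − θ_1 − θ_2 = 89.9968° (wrapped to (-180°,180°])

-30.003 30.006 89.997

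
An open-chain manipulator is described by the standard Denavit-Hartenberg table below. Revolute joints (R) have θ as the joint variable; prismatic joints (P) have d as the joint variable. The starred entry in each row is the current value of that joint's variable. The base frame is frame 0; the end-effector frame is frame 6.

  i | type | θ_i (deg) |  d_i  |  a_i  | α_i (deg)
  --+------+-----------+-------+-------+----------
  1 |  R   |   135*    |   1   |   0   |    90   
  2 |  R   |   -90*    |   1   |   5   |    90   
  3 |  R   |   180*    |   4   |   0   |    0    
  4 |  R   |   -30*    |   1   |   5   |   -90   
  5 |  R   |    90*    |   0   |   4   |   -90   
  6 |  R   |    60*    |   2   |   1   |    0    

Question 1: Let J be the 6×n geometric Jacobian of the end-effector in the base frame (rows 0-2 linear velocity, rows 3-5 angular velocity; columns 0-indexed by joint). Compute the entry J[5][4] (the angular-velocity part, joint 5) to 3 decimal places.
0.500

axis z_4 = (-0.6124,-0.6124,0.5000); lever o_n−o_4 = (-3.3588,3.0052,-2.1651)
cross product → J_v[:, 4] = (-0.1768,-3.0052,-3.8971)
J_ω[:, 4] = z_4
entry J[5][4] = 0.5000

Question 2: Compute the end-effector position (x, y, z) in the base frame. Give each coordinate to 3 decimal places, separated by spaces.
2.652 1.945 -1.835

after link 1: o_1 = (0.0000, 0.0000, 1.0000)
after link 2: o_2 = (0.7071, 0.7071, -4.0000)
after link 3: o_3 = (3.5355, -2.1213, -4.0000)
after link 4: o_4 = (6.0104, -1.0607, 0.3301)
after link 5: o_5 = (3.1820, 1.7678, 0.3301)
after link 6: o_6 = (2.6517, 1.9445, -1.8349)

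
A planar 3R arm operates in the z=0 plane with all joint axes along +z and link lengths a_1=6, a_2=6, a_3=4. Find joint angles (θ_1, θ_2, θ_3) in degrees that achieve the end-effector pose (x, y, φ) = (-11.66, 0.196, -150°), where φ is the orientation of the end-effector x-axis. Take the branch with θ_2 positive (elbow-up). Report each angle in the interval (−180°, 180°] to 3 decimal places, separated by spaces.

119.999 90.004 -0.002

wrist centre = target − a_3·(cos φ, sin φ) = (-8.1959, 2.1960)
cos θ_2 = (71.9952−6²−6²)/(2·6·6) = -0.0001; θ_2 = 90.0038° (elbow-up)
β = atan2(2.1960,-8.1959) = 165.0006°; ψ = atan2(6.0000,5.9996) = 45.0019°
θ_1 = β − ψ = 119.9986°
θ_3 = φ − θ_1 − θ_2 = -0.0025° (wrapped to (-180°,180°])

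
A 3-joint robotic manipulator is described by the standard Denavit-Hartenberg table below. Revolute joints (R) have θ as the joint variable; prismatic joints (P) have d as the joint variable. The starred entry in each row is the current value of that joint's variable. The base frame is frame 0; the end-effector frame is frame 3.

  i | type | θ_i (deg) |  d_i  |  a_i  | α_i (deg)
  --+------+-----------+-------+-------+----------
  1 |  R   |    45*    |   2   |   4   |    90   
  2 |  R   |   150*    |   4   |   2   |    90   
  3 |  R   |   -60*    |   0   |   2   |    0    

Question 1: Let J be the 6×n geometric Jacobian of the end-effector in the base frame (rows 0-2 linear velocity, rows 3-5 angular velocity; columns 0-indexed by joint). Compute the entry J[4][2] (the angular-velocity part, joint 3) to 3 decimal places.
0.354

axis z_2 = (0.3536,0.3536,0.8660); lever o_n−o_2 = (-1.8371,0.6124,0.5000)
cross product → J_v[:, 2] = (-0.3536,-1.7678,0.8660)
J_ω[:, 2] = z_2
entry J[4][2] = 0.3536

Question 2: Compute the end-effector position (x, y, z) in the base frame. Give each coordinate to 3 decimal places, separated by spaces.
2.595 -0.612 3.500

after link 1: o_1 = (2.8284, 2.8284, 2.0000)
after link 2: o_2 = (4.4321, -1.2247, 3.0000)
after link 3: o_3 = (2.5950, -0.6124, 3.5000)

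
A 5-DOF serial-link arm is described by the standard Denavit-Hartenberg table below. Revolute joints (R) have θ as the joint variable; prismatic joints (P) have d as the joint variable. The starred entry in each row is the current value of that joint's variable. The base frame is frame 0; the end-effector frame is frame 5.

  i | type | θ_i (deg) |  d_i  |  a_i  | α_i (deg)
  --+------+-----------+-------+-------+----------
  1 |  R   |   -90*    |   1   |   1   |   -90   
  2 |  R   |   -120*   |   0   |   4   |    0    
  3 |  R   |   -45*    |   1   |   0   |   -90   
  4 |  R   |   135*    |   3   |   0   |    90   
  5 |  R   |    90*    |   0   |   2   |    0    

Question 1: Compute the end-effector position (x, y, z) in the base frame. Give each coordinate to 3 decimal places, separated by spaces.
after link 1: o_1 = (0.0000, -1.0000, 1.0000)
after link 2: o_2 = (-0.0000, 1.0000, 4.4641)
after link 3: o_3 = (1.0000, 1.0000, 4.4641)
after link 4: o_4 = (1.0000, 0.2235, 7.3619)
after link 5: o_5 = (1.0000, -0.2941, 9.2937)

1.000 -0.294 9.294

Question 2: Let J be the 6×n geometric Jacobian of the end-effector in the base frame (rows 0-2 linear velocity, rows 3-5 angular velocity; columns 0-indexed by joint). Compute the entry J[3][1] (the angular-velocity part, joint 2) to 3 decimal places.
1.000

axis z_1 = (1.0000,0.0000,0.0000); lever o_n−o_1 = (1.0000,0.7059,8.2937)
cross product → J_v[:, 1] = (0.0000,-8.2937,0.7059)
J_ω[:, 1] = z_1
entry J[3][1] = 1.0000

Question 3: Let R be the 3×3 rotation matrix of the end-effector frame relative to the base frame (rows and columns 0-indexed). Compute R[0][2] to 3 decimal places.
End-effector z-axis (col 2 of R) = (-0.7071,0.6830,0.1830)
R[0][2] = -0.7071

-0.707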